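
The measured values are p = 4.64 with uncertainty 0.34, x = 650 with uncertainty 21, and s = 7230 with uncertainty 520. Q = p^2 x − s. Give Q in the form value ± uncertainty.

Let w = p^2·x = 14000. δw/w = √((2·δp/p)² + (1·δx/x)²) = √(0.0215 + 0.00104) = 0.150, so δw = 2100.
Q = w − s: δQ = √(δw² + δs²) = √(4.41e+06 + 2.7e+05) = 2160
Q = 6760.

6760 ± 2160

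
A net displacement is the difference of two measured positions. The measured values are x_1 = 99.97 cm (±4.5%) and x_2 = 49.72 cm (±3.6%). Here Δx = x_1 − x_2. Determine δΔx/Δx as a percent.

Δx is a linear combination, so absolute uncertainties add in quadrature:
  (δx_1)² = 20.2;  (δx_2)² = 3.20
δΔx = √(23.4) = 4.84 cm
Δx = 50.25 cm, so δΔx/Δx = 4.84/50.25 = 0.0964.

9.64%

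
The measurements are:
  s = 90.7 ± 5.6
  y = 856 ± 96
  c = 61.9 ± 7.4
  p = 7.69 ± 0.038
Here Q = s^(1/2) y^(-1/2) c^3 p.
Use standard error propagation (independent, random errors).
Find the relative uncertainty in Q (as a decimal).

Each factor contributes (exponent × relative error)² to (δQ/Q)²:
  (½·δs/s)² = (0.5×0.0617)² = 0.000953;  (−½·δy/y)² = (-0.5×0.112)² = 0.00314;  (3·δc/c)² = (3×0.120)² = 0.129;  (1·δp/p)² = (1×0.00494)² = 2.44e-05
δQ/Q = √(0.133) = 0.364

0.364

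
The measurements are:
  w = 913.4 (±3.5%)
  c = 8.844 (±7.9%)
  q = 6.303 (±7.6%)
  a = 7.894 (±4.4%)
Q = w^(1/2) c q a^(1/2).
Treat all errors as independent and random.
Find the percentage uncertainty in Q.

Products/powers → add relative errors in quadrature, weighted by exponent:
  (½·δw/w)² = (0.5×0.0350)² = 0.000306;  (1·δc/c)² = (1×0.0790)² = 0.00624;  (1·δq/q)² = (1×0.0760)² = 0.00578;  (½·δa/a)² = (0.5×0.0440)² = 0.000484
δQ/Q = √(0.0128) = 0.113

11.3%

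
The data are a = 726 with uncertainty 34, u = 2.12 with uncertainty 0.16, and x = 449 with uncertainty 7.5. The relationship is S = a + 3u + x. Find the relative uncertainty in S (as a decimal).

0.0295

Sums and differences: (δS)² = Σ (cᵢ δxᵢ)².
  (δa)² = 1160;  (3·δu)² = 0.230;  (δx)² = 56.2
δS = √(1210) = 34.8
S = 1180, so δS/S = 34.8/1180 = 0.0295.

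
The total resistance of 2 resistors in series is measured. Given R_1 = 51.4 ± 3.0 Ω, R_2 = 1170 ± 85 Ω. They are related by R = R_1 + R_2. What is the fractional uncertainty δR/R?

0.0696

R is a linear combination, so absolute uncertainties add in quadrature:
  (δR_1)² = 9.00;  (δR_2)² = 7220
δR = √(7230) = 85.1 Ω
R = 1220 Ω, so δR/R = 85.1/1220 = 0.0696.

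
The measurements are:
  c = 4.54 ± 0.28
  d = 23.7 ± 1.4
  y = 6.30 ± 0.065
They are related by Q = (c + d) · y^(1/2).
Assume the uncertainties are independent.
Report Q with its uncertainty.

70.9 ± 3.60

Let u = c + d = 28.2. δu = √(δc² + δd²) = √(0.0784 + 1.96) = 1.43, so δu/u = 0.0506.
Q is then a monomial in u, y:
δQ/Q = √((δu/u)² + (½·δy/y)²) = √(0.00256 + 2.66e-05) = 0.0508
Q = 70.9, so δQ = 0.0508 × 70.9 = 3.60.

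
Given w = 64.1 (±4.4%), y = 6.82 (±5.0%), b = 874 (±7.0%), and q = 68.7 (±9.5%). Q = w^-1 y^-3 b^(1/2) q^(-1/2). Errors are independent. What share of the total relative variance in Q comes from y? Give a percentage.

(δQ/Q)² = (-1·δw/w)² + (-3·δy/y)² + (½·δb/b)² + (−½·δq/q)²
  w term: (-1×0.0440)² = 0.00194
  y term: (-3×0.0500)² = 0.0225
  b term: (0.5×0.0700)² = 0.00123
  q term: (-0.5×0.0950)² = 0.00226
Total = 0.0279. Share from y = 0.0225/0.0279 = 0.806.

80.6%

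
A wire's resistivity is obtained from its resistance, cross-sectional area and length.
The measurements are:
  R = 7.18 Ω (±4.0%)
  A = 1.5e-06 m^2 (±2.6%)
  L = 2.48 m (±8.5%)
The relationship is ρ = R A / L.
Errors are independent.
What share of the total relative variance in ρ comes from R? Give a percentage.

(δρ/ρ)² = (1·δR/R)² + (1·δA/A)² + (-1·δL/L)²
  R term: (1×0.0400)² = 0.00160
  A term: (1×0.0260)² = 0.000676
  L term: (-1×0.0850)² = 0.00723
Total = 0.00950. Share from R = 0.00160/0.00950 = 0.168.

16.8%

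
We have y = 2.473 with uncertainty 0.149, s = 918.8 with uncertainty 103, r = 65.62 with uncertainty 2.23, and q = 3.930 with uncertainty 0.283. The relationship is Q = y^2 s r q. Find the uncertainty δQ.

Q is a product of powers, so relative uncertainties combine in quadrature:
  (2·δy/y)² = (2×0.0603)² = 0.0145;  (1·δs/s)² = (1×0.112)² = 0.0126;  (1·δr/r)² = (1×0.0340)² = 0.00115;  (1·δq/q)² = (1×0.0720)² = 0.00519
δQ/Q = √(0.0334) = 0.183
Q = 1.449e+06, so δQ = 0.183 × 1.449e+06 = 2.65e+05.

2.65e+05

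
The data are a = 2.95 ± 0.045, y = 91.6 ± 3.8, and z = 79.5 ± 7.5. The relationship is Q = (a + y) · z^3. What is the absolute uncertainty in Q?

Let u = a + y = 94.5. δu = √(δa² + δy²) = √(0.00202 + 14.4) = 3.80, so δu/u = 0.0402.
Q is then a monomial in u, z:
δQ/Q = √((δu/u)² + (3·δz/z)²) = √(0.00162 + 0.0801) = 0.286
Q = 4.75e+07, so δQ = 0.286 × 4.75e+07 = 1.36e+07.

1.36e+07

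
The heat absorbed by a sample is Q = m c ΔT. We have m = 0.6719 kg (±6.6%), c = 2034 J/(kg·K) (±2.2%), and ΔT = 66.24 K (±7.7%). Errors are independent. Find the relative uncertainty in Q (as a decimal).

0.104

For a monomial Q ∝ m, c, ΔT, fractional errors add in quadrature:
  (1·δm/m)² = (1×0.0660)² = 0.00436;  (1·δc/c)² = (1×0.0220)² = 0.000484;  (1·δΔT/ΔT)² = (1×0.0770)² = 0.00593
δQ/Q = √(0.0108) = 0.104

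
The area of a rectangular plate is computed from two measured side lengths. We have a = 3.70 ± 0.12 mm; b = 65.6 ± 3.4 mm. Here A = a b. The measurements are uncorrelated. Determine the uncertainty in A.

Each factor contributes (exponent × relative error)² to (δA/A)²:
  (1·δa/a)² = (1×0.0324)² = 0.00105;  (1·δb/b)² = (1×0.0518)² = 0.00269
δA/A = √(0.00374) = 0.0611
A = 243 mm^2, so δA = 0.0611 × 243 = 14.8 mm^2.

14.8 mm^2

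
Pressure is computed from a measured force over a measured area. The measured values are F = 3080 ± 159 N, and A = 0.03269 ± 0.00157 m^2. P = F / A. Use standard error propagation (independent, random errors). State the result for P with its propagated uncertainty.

Each factor contributes (exponent × relative error)² to (δP/P)²:
  (1·δF/F)² = (1×0.0516)² = 0.00266;  (-1·δA/A)² = (-1×0.0480)² = 0.00231
δP/P = √(0.00497) = 0.0705
P = 94220 Pa, so δP = 0.0705 × 94220 = 6640 Pa.

94220 ± 6640 Pa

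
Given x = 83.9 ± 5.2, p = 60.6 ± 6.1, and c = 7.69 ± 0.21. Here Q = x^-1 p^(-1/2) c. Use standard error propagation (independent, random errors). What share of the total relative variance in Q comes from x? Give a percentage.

53.9%

(δQ/Q)² = (-1·δx/x)² + (−½·δp/p)² + (1·δc/c)²
  x term: (-1×0.0620)² = 0.00384
  p term: (-0.5×0.101)² = 0.00253
  c term: (1×0.0273)² = 0.000746
Total = 0.00712. Share from x = 0.00384/0.00712 = 0.539.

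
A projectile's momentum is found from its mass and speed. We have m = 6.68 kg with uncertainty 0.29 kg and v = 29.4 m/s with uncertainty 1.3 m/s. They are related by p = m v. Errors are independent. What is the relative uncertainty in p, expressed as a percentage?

6.20%

Relative error in a monomial: (δp/p)² = Σ (nᵢ · δxᵢ/xᵢ)².
  (1·δm/m)² = (1×0.0434)² = 0.00188;  (1·δv/v)² = (1×0.0442)² = 0.00196
δp/p = √(0.00384) = 0.0620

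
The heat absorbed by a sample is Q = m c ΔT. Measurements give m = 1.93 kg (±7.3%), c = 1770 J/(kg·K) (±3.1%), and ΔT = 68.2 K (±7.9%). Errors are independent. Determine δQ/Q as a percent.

For a monomial Q ∝ m, c, ΔT, fractional errors add in quadrature:
  (1·δm/m)² = (1×0.0730)² = 0.00533;  (1·δc/c)² = (1×0.0310)² = 0.000961;  (1·δΔT/ΔT)² = (1×0.0790)² = 0.00624
δQ/Q = √(0.0125) = 0.112

11.2%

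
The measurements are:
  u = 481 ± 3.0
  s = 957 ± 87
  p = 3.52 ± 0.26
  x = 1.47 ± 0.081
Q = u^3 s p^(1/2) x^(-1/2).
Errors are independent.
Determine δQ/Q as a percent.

Relative error in a monomial: (δQ/Q)² = Σ (nᵢ · δxᵢ/xᵢ)².
  (3·δu/u)² = (3×0.00624)² = 0.000350;  (1·δs/s)² = (1×0.0909)² = 0.00826;  (½·δp/p)² = (0.5×0.0739)² = 0.00136;  (−½·δx/x)² = (-0.5×0.0551)² = 0.000759
δQ/Q = √(0.0107) = 0.104

10.4%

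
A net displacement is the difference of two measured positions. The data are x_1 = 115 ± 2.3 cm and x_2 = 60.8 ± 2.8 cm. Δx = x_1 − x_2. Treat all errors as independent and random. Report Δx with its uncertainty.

54.2 ± 3.62 cm

Δx is a linear combination, so absolute uncertainties add in quadrature:
  (δx_1)² = 5.29;  (δx_2)² = 7.84
δΔx = √(13.1) = 3.62 cm
Δx = 54.2 cm.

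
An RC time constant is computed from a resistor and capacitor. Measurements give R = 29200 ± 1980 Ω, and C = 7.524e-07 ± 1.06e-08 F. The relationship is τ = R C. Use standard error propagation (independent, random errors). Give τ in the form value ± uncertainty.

Since τ is a product/quotient, work with relative uncertainties:
  (1·δR/R)² = (1×0.0678)² = 0.00460;  (1·δC/C)² = (1×0.0141)² = 0.000198
δτ/τ = √(0.00480) = 0.0693
τ = 0.02197 s, so δτ = 0.0693 × 0.02197 = 0.00152 s.

0.02197 ± 0.00152 s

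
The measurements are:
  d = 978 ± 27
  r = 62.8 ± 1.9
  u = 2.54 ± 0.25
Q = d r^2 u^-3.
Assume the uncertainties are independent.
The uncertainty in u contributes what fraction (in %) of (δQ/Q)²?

95.2%

(δQ/Q)² = (1·δd/d)² + (2·δr/r)² + (-3·δu/u)²
  d term: (1×0.0276)² = 0.000762
  r term: (2×0.0303)² = 0.00366
  u term: (-3×0.0984)² = 0.0872
Total = 0.0916. Share from u = 0.0872/0.0916 = 0.952.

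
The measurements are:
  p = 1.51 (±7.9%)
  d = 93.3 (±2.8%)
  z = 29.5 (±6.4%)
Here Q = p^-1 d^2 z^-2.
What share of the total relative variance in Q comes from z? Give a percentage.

(δQ/Q)² = (-1·δp/p)² + (2·δd/d)² + (-2·δz/z)²
  p term: (-1×0.0790)² = 0.00624
  d term: (2×0.0280)² = 0.00314
  z term: (-2×0.0640)² = 0.0164
Total = 0.0258. Share from z = 0.0164/0.0258 = 0.636.

63.6%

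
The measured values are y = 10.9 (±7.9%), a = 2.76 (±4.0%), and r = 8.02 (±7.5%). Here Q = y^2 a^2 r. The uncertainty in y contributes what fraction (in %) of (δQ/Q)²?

(δQ/Q)² = (2·δy/y)² + (2·δa/a)² + (1·δr/r)²
  y term: (2×0.0790)² = 0.0250
  a term: (2×0.0400)² = 0.00640
  r term: (1×0.0750)² = 0.00562
Total = 0.0370. Share from y = 0.0250/0.0370 = 0.675.

67.5%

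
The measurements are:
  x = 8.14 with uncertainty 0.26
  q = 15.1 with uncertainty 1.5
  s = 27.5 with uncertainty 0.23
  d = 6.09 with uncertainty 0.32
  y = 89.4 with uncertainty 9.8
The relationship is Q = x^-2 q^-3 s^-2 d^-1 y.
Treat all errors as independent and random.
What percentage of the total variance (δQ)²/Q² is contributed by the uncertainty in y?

(δQ/Q)² = (-2·δx/x)² + (-3·δq/q)² + (-2·δs/s)² + (-1·δd/d)² + (1·δy/y)²
  x term: (-2×0.0319)² = 0.00408
  q term: (-3×0.0993)² = 0.0888
  s term: (-2×0.00836)² = 0.000280
  d term: (-1×0.0525)² = 0.00276
  y term: (1×0.110)² = 0.0120
Total = 0.108. Share from y = 0.0120/0.108 = 0.111.

11.1%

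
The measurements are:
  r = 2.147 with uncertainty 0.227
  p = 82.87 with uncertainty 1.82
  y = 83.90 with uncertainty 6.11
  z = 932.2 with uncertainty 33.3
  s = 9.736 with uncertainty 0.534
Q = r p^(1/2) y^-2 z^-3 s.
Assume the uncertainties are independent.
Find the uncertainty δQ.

7.23e-12

Relative error in a monomial: (δQ/Q)² = Σ (nᵢ · δxᵢ/xᵢ)².
  (1·δr/r)² = (1×0.106)² = 0.0112;  (½·δp/p)² = (0.5×0.0220)² = 0.000121;  (-2·δy/y)² = (-2×0.0728)² = 0.0212;  (-3·δz/z)² = (-3×0.0357)² = 0.0115;  (1·δs/s)² = (1×0.0548)² = 0.00301
δQ/Q = √(0.0470) = 0.217
Q = 3.337e-11, so δQ = 0.217 × 3.337e-11 = 7.23e-12.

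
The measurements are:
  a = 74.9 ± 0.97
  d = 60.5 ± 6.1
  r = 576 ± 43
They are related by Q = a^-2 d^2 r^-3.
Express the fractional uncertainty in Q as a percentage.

30.2%

Q is a product of powers, so relative uncertainties combine in quadrature:
  (-2·δa/a)² = (-2×0.0130)² = 0.000671;  (2·δd/d)² = (2×0.101)² = 0.0407;  (-3·δr/r)² = (-3×0.0747)² = 0.0502
δQ/Q = √(0.0915) = 0.302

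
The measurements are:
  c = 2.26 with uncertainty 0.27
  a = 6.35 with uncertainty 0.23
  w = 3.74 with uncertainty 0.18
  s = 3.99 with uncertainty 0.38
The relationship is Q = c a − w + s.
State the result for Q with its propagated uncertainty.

Let p = c·a = 14.4. δp/p = √((1·δc/c)² + (1·δa/a)²) = √(0.0143 + 0.00131) = 0.125, so δp = 1.79.
Q = p − w + s: δQ = √(δp² + δw² + δs²) = √(3.21 + 0.0324 + 0.144) = 1.84
Q = 14.6.

14.6 ± 1.84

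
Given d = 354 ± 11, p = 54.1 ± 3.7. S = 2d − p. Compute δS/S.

0.0341

Sums and differences: (δS)² = Σ (cᵢ δxᵢ)².
  (2·δd)² = 484;  (δp)² = 13.7
δS = √(498) = 22.3
S = 654, so δS/S = 22.3/654 = 0.0341.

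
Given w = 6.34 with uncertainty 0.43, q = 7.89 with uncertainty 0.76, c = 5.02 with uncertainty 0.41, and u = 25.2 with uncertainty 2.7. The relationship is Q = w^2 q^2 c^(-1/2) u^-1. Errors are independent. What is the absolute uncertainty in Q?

11.6

Each factor contributes (exponent × relative error)² to (δQ/Q)²:
  (2·δw/w)² = (2×0.0678)² = 0.0184;  (2·δq/q)² = (2×0.0963)² = 0.0371;  (−½·δc/c)² = (-0.5×0.0817)² = 0.00167;  (-1·δu/u)² = (-1×0.107)² = 0.0115
δQ/Q = √(0.0687) = 0.262
Q = 44.3, so δQ = 0.262 × 44.3 = 11.6.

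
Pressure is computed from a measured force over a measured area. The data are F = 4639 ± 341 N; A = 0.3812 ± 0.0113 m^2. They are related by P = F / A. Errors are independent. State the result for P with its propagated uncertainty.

12170 ± 965 Pa

Relative error in a monomial: (δP/P)² = Σ (nᵢ · δxᵢ/xᵢ)².
  (1·δF/F)² = (1×0.0735)² = 0.00540;  (-1·δA/A)² = (-1×0.0296)² = 0.000879
δP/P = √(0.00628) = 0.0793
P = 12170 Pa, so δP = 0.0793 × 12170 = 965 Pa.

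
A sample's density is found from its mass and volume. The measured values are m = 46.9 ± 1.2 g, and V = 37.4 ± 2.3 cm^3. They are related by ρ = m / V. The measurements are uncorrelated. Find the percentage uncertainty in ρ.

Each factor contributes (exponent × relative error)² to (δρ/ρ)²:
  (1·δm/m)² = (1×0.0256)² = 0.000655;  (-1·δV/V)² = (-1×0.0615)² = 0.00378
δρ/ρ = √(0.00444) = 0.0666

6.66%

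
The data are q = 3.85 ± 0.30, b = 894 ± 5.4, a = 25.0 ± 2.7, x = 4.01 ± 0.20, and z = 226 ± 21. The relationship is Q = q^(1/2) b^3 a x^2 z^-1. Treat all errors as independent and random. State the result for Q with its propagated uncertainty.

(2.49 ± 0.447) × 10^9

Since Q is a product/quotient, work with relative uncertainties:
  (½·δq/q)² = (0.5×0.0779)² = 0.00152;  (3·δb/b)² = (3×0.00604)² = 0.000328;  (1·δa/a)² = (1×0.108)² = 0.0117;  (2·δx/x)² = (2×0.0499)² = 0.00995;  (-1·δz/z)² = (-1×0.0929)² = 0.00863
δQ/Q = √(0.0321) = 0.179
Q = 2.49e+09, so δQ = 0.179 × 2.49e+09 = 4.47e+08.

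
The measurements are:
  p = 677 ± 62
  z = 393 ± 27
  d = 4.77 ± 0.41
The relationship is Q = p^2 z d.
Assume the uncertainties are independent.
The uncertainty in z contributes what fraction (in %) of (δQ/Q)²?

(δQ/Q)² = (2·δp/p)² + (1·δz/z)² + (1·δd/d)²
  p term: (2×0.0916)² = 0.0335
  z term: (1×0.0687)² = 0.00472
  d term: (1×0.0860)² = 0.00739
Total = 0.0457. Share from z = 0.00472/0.0457 = 0.103.

10.3%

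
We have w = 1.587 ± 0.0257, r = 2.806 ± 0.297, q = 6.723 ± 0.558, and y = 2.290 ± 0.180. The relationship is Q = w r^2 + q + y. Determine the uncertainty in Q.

2.72

Let p = w·r^2 = 12.50. δp/p = √((1·δw/w)² + (2·δr/r)²) = √(0.000262 + 0.0448) = 0.212, so δp = 2.65.
Q = p + q + y: δQ = √(δp² + δq² + δy²) = √(7.04 + 0.311 + 0.0324) = 2.72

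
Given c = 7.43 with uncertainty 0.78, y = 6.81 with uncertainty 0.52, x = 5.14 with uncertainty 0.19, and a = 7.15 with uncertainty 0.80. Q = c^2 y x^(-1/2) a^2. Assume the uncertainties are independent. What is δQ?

Each factor contributes (exponent × relative error)² to (δQ/Q)²:
  (2·δc/c)² = (2×0.105)² = 0.0441;  (1·δy/y)² = (1×0.0764)² = 0.00583;  (−½·δx/x)² = (-0.5×0.0370)² = 0.000342;  (2·δa/a)² = (2×0.112)² = 0.0501
δQ/Q = √(0.100) = 0.317
Q = 8480, so δQ = 0.317 × 8480 = 2690.

2690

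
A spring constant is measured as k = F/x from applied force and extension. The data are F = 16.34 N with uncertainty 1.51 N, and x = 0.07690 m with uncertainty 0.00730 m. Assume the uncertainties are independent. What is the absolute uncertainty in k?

Since k is a product/quotient, work with relative uncertainties:
  (1·δF/F)² = (1×0.0924)² = 0.00854;  (-1·δx/x)² = (-1×0.0949)² = 0.00901
δk/k = √(0.0176) = 0.132
k = 212.5 N/m, so δk = 0.132 × 212.5 = 28.2 N/m.

28.2 N/m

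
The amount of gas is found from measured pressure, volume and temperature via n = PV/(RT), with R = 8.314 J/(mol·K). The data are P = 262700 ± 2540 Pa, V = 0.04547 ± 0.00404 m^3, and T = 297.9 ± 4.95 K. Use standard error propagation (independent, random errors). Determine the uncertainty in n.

0.438 mol

Products/powers → add relative errors in quadrature, weighted by exponent:
  (1·δP/P)² = (1×0.00967)² = 9.35e-05;  (1·δV/V)² = (1×0.0888)² = 0.00789;  (-1·δT/T)² = (-1×0.0166)² = 0.000276
δn/n = √(0.00826) = 0.0909
n = 4.823 mol, so δn = 0.0909 × 4.823 = 0.438 mol.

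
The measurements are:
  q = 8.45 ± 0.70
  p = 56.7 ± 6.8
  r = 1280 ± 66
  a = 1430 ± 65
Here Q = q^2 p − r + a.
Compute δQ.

833

Let w = q^2·p = 4050. δw/w = √((2·δq/q)² + (1·δp/p)²) = √(0.0275 + 0.0144) = 0.205, so δw = 828.
Q = w − r + a: δQ = √(δw² + δr² + δa²) = √(6.86e+05 + 4360 + 4220) = 833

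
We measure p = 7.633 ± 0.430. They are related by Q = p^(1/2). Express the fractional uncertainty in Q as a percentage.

For a monomial Q ∝ p^(1/2), fractional errors add in quadrature:
  (½·δp/p)² = (0.5×0.0563)² = 0.000793
δQ/Q = √(0.000793) = 0.0282

2.82%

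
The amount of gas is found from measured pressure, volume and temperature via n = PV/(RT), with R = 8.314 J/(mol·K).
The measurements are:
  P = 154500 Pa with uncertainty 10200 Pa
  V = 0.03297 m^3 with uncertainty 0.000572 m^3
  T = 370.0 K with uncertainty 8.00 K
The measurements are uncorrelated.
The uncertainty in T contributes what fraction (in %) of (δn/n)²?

(δn/n)² = (1·δP/P)² + (1·δV/V)² + (-1·δT/T)²
  P term: (1×0.0660)² = 0.00436
  V term: (1×0.0173)² = 0.000301
  T term: (-1×0.0216)² = 0.000467
Total = 0.00513. Share from T = 0.000467/0.00513 = 0.0912.

9.12%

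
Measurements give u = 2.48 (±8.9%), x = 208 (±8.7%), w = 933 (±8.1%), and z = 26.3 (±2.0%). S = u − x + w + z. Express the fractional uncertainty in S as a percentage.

10.3%

For a sum/difference, combine absolute errors in quadrature:
  (δu)² = 0.0487;  (δx)² = 327;  (δw)² = 5710;  (δz)² = 0.277
δS = √(6040) = 77.7
S = 754, so δS/S = 77.7/754 = 0.103.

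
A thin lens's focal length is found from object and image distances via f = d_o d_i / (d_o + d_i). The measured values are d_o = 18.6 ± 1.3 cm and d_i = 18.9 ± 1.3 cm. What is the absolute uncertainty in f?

0.460 cm

∂f/∂d_o = (d_i/(d_o+d_i))² = 0.254;  ∂f/∂d_i = (d_o/(d_o+d_i))² = 0.246
δf = √((∂f/∂d_o · δd_o)² + (∂f/∂d_i · δd_i)²) = √(0.109 + 0.102) = 0.460 cm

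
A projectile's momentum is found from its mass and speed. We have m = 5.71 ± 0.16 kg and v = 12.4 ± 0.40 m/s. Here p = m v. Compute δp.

3.03 kg·m/s

Each factor contributes (exponent × relative error)² to (δp/p)²:
  (1·δm/m)² = (1×0.0280)² = 0.000785;  (1·δv/v)² = (1×0.0323)² = 0.00104
δp/p = √(0.00183) = 0.0427
p = 70.8 kg·m/s, so δp = 0.0427 × 70.8 = 3.03 kg·m/s.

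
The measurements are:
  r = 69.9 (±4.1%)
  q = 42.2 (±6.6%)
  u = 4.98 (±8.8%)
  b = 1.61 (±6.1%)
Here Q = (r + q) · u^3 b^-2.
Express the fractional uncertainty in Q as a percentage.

Let w = r + q = 112. δw = √(δr² + δq²) = √(8.21 + 7.76) = 4.00, so δw/w = 0.0356.
Q is then a monomial in w, u, b:
δQ/Q = √((δw/w)² + (3·δu/u)² + (-2·δb/b)²) = √(0.00127 + 0.0697 + 0.0149) = 0.293

29.3%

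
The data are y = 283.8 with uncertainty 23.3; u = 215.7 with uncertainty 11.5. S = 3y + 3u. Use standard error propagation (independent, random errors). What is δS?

78.0

For a sum/difference, combine absolute errors in quadrature:
  (3·δy)² = 4890;  (3·δu)² = 1190
δS = √(6080) = 78.0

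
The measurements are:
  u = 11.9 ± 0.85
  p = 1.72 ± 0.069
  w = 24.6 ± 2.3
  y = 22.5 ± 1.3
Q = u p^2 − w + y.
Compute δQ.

4.61

Let h = u·p^2 = 35.2. δh/h = √((1·δu/u)² + (2·δp/p)²) = √(0.00510 + 0.00644) = 0.107, so δh = 3.78.
Q = h − w + y: δQ = √(δh² + δw² + δy²) = √(14.3 + 5.29 + 1.69) = 4.61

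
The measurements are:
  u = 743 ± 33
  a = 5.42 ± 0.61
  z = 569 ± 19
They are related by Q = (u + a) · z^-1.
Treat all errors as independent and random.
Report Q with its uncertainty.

Let w = u + a = 748. δw = √(δu² + δa²) = √(1090 + 0.372) = 33.0, so δw/w = 0.0441.
Q is then a monomial in w, z:
δQ/Q = √((δw/w)² + (-1·δz/z)²) = √(0.00194 + 0.00112) = 0.0553
Q = 1.32, so δQ = 0.0553 × 1.32 = 0.0728.

1.32 ± 0.0728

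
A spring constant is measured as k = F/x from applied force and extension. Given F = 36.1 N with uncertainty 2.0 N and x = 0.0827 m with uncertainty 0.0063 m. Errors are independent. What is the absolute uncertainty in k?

k is a product of powers, so relative uncertainties combine in quadrature:
  (1·δF/F)² = (1×0.0554)² = 0.00307;  (-1·δx/x)² = (-1×0.0762)² = 0.00580
δk/k = √(0.00887) = 0.0942
k = 437 N/m, so δk = 0.0942 × 437 = 41.1 N/m.

41.1 N/m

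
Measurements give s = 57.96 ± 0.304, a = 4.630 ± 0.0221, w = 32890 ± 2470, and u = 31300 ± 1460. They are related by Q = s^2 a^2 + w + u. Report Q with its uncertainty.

Let p = s^2·a^2 = 72010. δp/p = √((2·δs/s)² + (2·δa/a)²) = √(0.000110 + 9.11e-05) = 0.0142, so δp = 1020.
Q = p + w + u: δQ = √(δp² + δw² + δu²) = √(1.04e+06 + 6.1e+06 + 2.13e+06) = 3050
Q = 136200.

136200 ± 3050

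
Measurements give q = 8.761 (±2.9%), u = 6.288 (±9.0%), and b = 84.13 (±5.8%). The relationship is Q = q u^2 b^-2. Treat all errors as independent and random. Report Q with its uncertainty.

Q is a product of powers, so relative uncertainties combine in quadrature:
  (1·δq/q)² = (1×0.0290)² = 0.000841;  (2·δu/u)² = (2×0.0900)² = 0.0324;  (-2·δb/b)² = (-2×0.0580)² = 0.0135
δQ/Q = √(0.0467) = 0.216
Q = 0.04894, so δQ = 0.216 × 0.04894 = 0.0106.

0.04894 ± 0.0106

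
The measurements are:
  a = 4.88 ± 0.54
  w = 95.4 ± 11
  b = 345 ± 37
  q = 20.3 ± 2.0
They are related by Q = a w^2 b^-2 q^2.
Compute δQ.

For a monomial Q ∝ a, w^2, b^-2, q^2, fractional errors add in quadrature:
  (1·δa/a)² = (1×0.111)² = 0.0122;  (2·δw/w)² = (2×0.115)² = 0.0532;  (-2·δb/b)² = (-2×0.107)² = 0.0460;  (2·δq/q)² = (2×0.0985)² = 0.0388
δQ/Q = √(0.150) = 0.388
Q = 154, so δQ = 0.388 × 154 = 59.6.

59.6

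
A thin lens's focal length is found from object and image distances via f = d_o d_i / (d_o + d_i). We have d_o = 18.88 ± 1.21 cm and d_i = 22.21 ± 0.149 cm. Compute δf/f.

0.0348

∂f/∂d_o = (d_i/(d_o+d_i))² = 0.292;  ∂f/∂d_i = (d_o/(d_o+d_i))² = 0.211
δf = √((∂f/∂d_o · δd_o)² + (∂f/∂d_i · δd_i)²) = √(0.125 + 0.000990) = 0.355 cm
f = 10.21 cm, so δf/f = 0.355/10.21 = 0.0348.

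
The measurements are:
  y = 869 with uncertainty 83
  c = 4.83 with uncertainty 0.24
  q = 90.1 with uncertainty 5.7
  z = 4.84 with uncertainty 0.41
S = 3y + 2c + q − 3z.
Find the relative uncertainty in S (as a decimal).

Sums and differences: (δS)² = Σ (cᵢ δxᵢ)².
  (3·δy)² = 62000;  (2·δc)² = 0.230;  (δq)² = 32.5;  (3·δz)² = 1.51
δS = √(62000) = 249
S = 2690, so δS/S = 249/2690 = 0.0925.

0.0925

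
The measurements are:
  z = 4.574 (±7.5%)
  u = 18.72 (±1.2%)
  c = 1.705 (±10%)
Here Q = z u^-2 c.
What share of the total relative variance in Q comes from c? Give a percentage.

61.7%

(δQ/Q)² = (1·δz/z)² + (-2·δu/u)² + (1·δc/c)²
  z term: (1×0.0750)² = 0.00562
  u term: (-2×0.0120)² = 0.000576
  c term: (1×0.100)² = 0.0100
Total = 0.0162. Share from c = 0.0100/0.0162 = 0.617.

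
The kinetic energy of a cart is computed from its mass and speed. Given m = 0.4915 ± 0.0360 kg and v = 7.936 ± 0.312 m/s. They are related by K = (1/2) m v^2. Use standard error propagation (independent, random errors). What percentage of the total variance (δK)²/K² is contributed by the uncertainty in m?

(δK/K)² = (1·δm/m)² + (2·δv/v)²
  m term: (1×0.0732)² = 0.00536
  v term: (2×0.0393)² = 0.00618
Total = 0.0115. Share from m = 0.00536/0.0115 = 0.465.

46.5%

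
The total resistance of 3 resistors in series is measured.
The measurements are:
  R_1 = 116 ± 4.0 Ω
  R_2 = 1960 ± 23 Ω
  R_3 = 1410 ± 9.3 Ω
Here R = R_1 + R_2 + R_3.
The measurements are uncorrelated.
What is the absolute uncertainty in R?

Sums and differences: (δR)² = Σ (cᵢ δxᵢ)².
  (δR_1)² = 16.0;  (δR_2)² = 529;  (δR_3)² = 86.5
δR = √(631) = 25.1 Ω

25.1 Ω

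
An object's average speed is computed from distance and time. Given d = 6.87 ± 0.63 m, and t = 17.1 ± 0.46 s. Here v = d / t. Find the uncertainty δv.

0.0384 m/s

Products/powers → add relative errors in quadrature, weighted by exponent:
  (1·δd/d)² = (1×0.0917)² = 0.00841;  (-1·δt/t)² = (-1×0.0269)² = 0.000724
δv/v = √(0.00913) = 0.0956
v = 0.402 m/s, so δv = 0.0956 × 0.402 = 0.0384 m/s.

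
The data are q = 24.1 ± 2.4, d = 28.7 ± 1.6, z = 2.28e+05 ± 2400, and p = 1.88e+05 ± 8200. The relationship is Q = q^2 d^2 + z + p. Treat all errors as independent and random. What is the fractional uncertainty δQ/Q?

0.122

Let w = q^2·d^2 = 4.78e+05. δw/w = √((2·δq/q)² + (2·δd/d)²) = √(0.0397 + 0.0124) = 0.228, so δw = 1.09e+05.
Q = w + z + p: δQ = √(δw² + δz² + δp²) = √(1.19e+10 + 5.76e+06 + 6.72e+07) = 1.1e+05
Q = 8.94e+05, so δQ/Q = 1.1e+05/8.94e+05 = 0.122.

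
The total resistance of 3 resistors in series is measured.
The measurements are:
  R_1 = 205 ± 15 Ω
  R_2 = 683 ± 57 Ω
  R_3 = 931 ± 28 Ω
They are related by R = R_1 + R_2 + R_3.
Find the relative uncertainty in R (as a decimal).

0.0359

R is a linear combination, so absolute uncertainties add in quadrature:
  (δR_1)² = 225;  (δR_2)² = 3250;  (δR_3)² = 784
δR = √(4260) = 65.3 Ω
R = 1820 Ω, so δR/R = 65.3/1820 = 0.0359.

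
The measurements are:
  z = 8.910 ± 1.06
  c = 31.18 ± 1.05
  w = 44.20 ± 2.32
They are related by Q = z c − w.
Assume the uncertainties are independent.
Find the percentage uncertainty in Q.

14.7%

Let p = z·c = 277.8. δp/p = √((1·δz/z)² + (1·δc/c)²) = √(0.0142 + 0.00113) = 0.124, so δp = 34.3.
Q = p − w: δQ = √(δp² + δw²) = √(1180 + 5.38) = 34.4
Q = 233.6, so δQ/Q = 34.4/233.6 = 0.147.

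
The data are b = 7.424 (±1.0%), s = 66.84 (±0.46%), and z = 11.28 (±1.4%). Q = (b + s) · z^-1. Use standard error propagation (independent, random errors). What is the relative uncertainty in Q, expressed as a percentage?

1.46%

Let u = b + s = 74.26. δu = √(δb² + δs²) = √(0.00551 + 0.0945) = 0.316, so δu/u = 0.00426.
Q is then a monomial in u, z:
δQ/Q = √((δu/u)² + (-1·δz/z)²) = √(1.81e-05 + 0.000196) = 0.0146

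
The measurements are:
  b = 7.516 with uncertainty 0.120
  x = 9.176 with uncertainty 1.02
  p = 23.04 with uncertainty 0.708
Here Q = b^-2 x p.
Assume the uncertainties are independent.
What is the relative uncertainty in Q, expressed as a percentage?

12.0%

Each factor contributes (exponent × relative error)² to (δQ/Q)²:
  (-2·δb/b)² = (-2×0.0160)² = 0.00102;  (1·δx/x)² = (1×0.111)² = 0.0124;  (1·δp/p)² = (1×0.0307)² = 0.000944
δQ/Q = √(0.0143) = 0.120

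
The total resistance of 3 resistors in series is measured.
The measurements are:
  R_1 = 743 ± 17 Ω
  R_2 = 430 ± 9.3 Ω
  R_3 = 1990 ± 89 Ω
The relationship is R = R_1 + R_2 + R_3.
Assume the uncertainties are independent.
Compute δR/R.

Absolute uncertainties add in quadrature for a linear combination:
  (δR_1)² = 289;  (δR_2)² = 86.5;  (δR_3)² = 7920
δR = √(8300) = 91.1 Ω
R = 3160 Ω, so δR/R = 91.1/3160 = 0.0288.

0.0288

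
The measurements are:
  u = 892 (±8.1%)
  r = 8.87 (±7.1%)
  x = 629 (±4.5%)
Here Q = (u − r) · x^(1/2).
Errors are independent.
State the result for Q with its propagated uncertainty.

Let w = u − r = 883. δw = √(δu² + δr²) = √(5220 + 0.397) = 72.3, so δw/w = 0.0818.
Q is then a monomial in w, x:
δQ/Q = √((δw/w)² + (½·δx/x)²) = √(0.00669 + 0.000506) = 0.0849
Q = 22100, so δQ = 0.0849 × 22100 = 1880.

22100 ± 1880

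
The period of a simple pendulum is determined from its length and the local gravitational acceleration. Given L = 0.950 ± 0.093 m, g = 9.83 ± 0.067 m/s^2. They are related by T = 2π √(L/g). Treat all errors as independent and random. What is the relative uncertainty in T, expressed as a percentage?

Products/powers → add relative errors in quadrature, weighted by exponent:
  (½·δL/L)² = (0.5×0.0979)² = 0.00240;  (−½·δg/g)² = (-0.5×0.00682)² = 1.16e-05
δT/T = √(0.00241) = 0.0491

4.91%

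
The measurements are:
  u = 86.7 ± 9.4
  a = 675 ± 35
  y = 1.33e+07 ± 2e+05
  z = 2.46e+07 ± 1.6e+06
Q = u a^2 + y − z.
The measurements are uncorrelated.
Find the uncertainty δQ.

6.14e+06

Let p = u·a^2 = 3.95e+07. δp/p = √((1·δu/u)² + (2·δa/a)²) = √(0.0118 + 0.0108) = 0.150, so δp = 5.93e+06.
Q = p + y − z: δQ = √(δp² + δy² + δz²) = √(3.51e+13 + 4e+10 + 2.56e+12) = 6.14e+06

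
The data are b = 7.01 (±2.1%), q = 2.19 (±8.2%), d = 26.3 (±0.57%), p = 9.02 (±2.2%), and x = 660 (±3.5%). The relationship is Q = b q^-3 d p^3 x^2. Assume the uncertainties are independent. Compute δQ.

Each factor contributes (exponent × relative error)² to (δQ/Q)²:
  (1·δb/b)² = (1×0.0210)² = 0.000441;  (-3·δq/q)² = (-3×0.0820)² = 0.0605;  (1·δd/d)² = (1×0.00570)² = 3.25e-05;  (3·δp/p)² = (3×0.0220)² = 0.00436;  (2·δx/x)² = (2×0.0350)² = 0.00490
δQ/Q = √(0.0702) = 0.265
Q = 5.61e+09, so δQ = 0.265 × 5.61e+09 = 1.49e+09.

1.49e+09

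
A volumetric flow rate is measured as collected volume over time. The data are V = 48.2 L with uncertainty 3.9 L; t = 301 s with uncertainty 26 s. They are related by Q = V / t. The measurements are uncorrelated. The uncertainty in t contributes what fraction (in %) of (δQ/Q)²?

53.3%

(δQ/Q)² = (1·δV/V)² + (-1·δt/t)²
  V term: (1×0.0809)² = 0.00655
  t term: (-1×0.0864)² = 0.00746
Total = 0.0140. Share from t = 0.00746/0.0140 = 0.533.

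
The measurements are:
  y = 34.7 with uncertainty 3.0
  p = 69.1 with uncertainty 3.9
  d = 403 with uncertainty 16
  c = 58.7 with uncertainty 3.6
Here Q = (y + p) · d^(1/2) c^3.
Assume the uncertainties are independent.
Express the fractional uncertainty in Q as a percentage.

19.1%

Let u = y + p = 104. δu = √(δy² + δp²) = √(9.00 + 15.2) = 4.92, so δu/u = 0.0474.
Q is then a monomial in u, d, c:
δQ/Q = √((δu/u)² + (½·δd/d)² + (3·δc/c)²) = √(0.00225 + 0.000394 + 0.0339) = 0.191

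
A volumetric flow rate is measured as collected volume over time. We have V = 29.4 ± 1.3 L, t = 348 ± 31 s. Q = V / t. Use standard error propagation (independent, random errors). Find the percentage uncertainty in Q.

Products/powers → add relative errors in quadrature, weighted by exponent:
  (1·δV/V)² = (1×0.0442)² = 0.00196;  (-1·δt/t)² = (-1×0.0891)² = 0.00794
δQ/Q = √(0.00989) = 0.0995

9.95%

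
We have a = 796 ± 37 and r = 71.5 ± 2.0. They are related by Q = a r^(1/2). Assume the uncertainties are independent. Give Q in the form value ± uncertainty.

Each factor contributes (exponent × relative error)² to (δQ/Q)²:
  (1·δa/a)² = (1×0.0465)² = 0.00216;  (½·δr/r)² = (0.5×0.0280)² = 0.000196
δQ/Q = √(0.00236) = 0.0485
Q = 6730, so δQ = 0.0485 × 6730 = 327.

6730 ± 327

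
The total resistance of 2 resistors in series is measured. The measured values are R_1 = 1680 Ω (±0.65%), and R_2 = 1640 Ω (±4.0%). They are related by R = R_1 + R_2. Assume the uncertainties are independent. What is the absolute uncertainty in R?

66.5 Ω

R is a linear combination, so absolute uncertainties add in quadrature:
  (δR_1)² = 119;  (δR_2)² = 4300
δR = √(4420) = 66.5 Ω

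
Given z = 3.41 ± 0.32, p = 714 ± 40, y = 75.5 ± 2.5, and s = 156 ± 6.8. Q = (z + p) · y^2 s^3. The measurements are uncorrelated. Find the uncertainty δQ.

2.43e+12

Let u = z + p = 717. δu = √(δz² + δp²) = √(0.102 + 1600) = 40.0, so δu/u = 0.0558.
Q is then a monomial in u, y, s:
δQ/Q = √((δu/u)² + (2·δy/y)² + (3·δs/s)²) = √(0.00311 + 0.00439 + 0.0171) = 0.157
Q = 1.55e+13, so δQ = 0.157 × 1.55e+13 = 2.43e+12.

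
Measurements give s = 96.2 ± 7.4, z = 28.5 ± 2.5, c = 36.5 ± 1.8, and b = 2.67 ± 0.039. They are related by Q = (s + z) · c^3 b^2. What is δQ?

7.06e+06

Let u = s + z = 125. δu = √(δs² + δz²) = √(54.8 + 6.25) = 7.81, so δu/u = 0.0626.
Q is then a monomial in u, c, b:
δQ/Q = √((δu/u)² + (3·δc/c)² + (2·δb/b)²) = √(0.00392 + 0.0219 + 0.000853) = 0.163
Q = 4.32e+07, so δQ = 0.163 × 4.32e+07 = 7.06e+06.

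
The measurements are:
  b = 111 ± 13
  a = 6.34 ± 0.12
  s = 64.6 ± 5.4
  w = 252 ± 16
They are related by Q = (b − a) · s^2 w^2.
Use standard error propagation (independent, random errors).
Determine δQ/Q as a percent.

Let u = b − a = 105. δu = √(δb² + δa²) = √(169 + 0.0144) = 13.0, so δu/u = 0.124.
Q is then a monomial in u, s, w:
δQ/Q = √((δu/u)² + (2·δs/s)² + (2·δw/w)²) = √(0.0154 + 0.0280 + 0.0161) = 0.244

24.4%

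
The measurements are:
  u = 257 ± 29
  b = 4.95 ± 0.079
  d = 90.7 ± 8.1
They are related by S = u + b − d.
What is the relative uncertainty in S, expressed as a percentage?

Each term contributes (cᵢ δxᵢ)² to (δS)²:
  (δu)² = 841;  (δb)² = 0.00624;  (δd)² = 65.6
δS = √(907) = 30.1
S = 171, so δS/S = 30.1/171 = 0.176.

17.6%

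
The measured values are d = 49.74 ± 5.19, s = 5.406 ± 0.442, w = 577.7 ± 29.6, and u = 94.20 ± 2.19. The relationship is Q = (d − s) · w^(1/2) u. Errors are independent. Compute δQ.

Let h = d − s = 44.33. δh = √(δd² + δs²) = √(26.9 + 0.195) = 5.21, so δh/h = 0.117.
Q is then a monomial in h, w, u:
δQ/Q = √((δh/h)² + (½·δw/w)² + (1·δu/u)²) = √(0.0138 + 0.000656 + 0.000540) = 0.122
Q = 100400, so δQ = 0.122 × 100400 = 12300.

12300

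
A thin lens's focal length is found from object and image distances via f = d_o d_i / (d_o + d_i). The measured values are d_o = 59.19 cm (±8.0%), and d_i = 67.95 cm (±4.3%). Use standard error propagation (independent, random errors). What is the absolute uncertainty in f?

1.49 cm

∂f/∂d_o = (d_i/(d_o+d_i))² = 0.286;  ∂f/∂d_i = (d_o/(d_o+d_i))² = 0.217
δf = √((∂f/∂d_o · δd_o)² + (∂f/∂d_i · δd_i)²) = √(1.83 + 0.401) = 1.49 cm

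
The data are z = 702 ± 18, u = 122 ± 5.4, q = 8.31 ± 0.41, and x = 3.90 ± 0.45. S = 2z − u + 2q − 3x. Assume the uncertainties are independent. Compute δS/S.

S is a linear combination, so absolute uncertainties add in quadrature:
  (2·δz)² = 1300;  (δu)² = 29.2;  (2·δq)² = 0.672;  (3·δx)² = 1.82
δS = √(1330) = 36.4
S = 1290, so δS/S = 36.4/1290 = 0.0283.

0.0283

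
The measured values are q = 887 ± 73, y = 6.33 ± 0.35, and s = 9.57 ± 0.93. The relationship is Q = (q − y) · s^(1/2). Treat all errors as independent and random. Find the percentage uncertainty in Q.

9.61%

Let u = q − y = 881. δu = √(δq² + δy²) = √(5330 + 0.122) = 73.0, so δu/u = 0.0829.
Q is then a monomial in u, s:
δQ/Q = √((δu/u)² + (½·δs/s)²) = √(0.00687 + 0.00236) = 0.0961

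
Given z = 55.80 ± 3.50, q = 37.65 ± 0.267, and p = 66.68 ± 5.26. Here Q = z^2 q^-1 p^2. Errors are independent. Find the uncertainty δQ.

For a monomial Q ∝ z^2, q^-1, p^2, fractional errors add in quadrature:
  (2·δz/z)² = (2×0.0627)² = 0.0157;  (-1·δq/q)² = (-1×0.00709)² = 5.03e-05;  (2·δp/p)² = (2×0.0789)² = 0.0249
δQ/Q = √(0.0407) = 0.202
Q = 367700, so δQ = 0.202 × 367700 = 74200.

74200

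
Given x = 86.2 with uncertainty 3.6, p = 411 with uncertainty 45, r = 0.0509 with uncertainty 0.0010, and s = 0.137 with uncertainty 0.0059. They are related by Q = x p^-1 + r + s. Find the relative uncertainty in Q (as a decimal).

0.0636

Let w = x·p^-1 = 0.210. δw/w = √((1·δx/x)² + (-1·δp/p)²) = √(0.00174 + 0.0120) = 0.117, so δw = 0.0246.
Q = w + r + s: δQ = √(δw² + δr² + δs²) = √(0.000604 + 1e-06 + 3.48e-05) = 0.0253
Q = 0.398, so δQ/Q = 0.0253/0.398 = 0.0636.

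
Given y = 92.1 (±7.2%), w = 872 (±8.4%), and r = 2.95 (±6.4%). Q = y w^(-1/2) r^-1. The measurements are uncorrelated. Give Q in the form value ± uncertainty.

Q is a product of powers, so relative uncertainties combine in quadrature:
  (1·δy/y)² = (1×0.0720)² = 0.00518;  (−½·δw/w)² = (-0.5×0.0840)² = 0.00176;  (-1·δr/r)² = (-1×0.0640)² = 0.00410
δQ/Q = √(0.0110) = 0.105
Q = 1.06, so δQ = 0.105 × 1.06 = 0.111.

1.06 ± 0.111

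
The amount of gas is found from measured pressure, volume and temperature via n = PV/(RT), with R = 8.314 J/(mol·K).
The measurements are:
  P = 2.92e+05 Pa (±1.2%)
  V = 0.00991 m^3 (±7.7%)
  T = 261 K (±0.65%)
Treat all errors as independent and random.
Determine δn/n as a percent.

7.82%

Since n is a product/quotient, work with relative uncertainties:
  (1·δP/P)² = (1×0.0120)² = 0.000144;  (1·δV/V)² = (1×0.0770)² = 0.00593;  (-1·δT/T)² = (-1×0.00650)² = 4.23e-05
δn/n = √(0.00612) = 0.0782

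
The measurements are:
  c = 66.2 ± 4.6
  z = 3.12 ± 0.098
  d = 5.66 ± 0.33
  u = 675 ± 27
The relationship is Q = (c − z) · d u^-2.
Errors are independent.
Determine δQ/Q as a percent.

12.3%

Let w = c − z = 63.1. δw = √(δc² + δz²) = √(21.2 + 0.00960) = 4.60, so δw/w = 0.0729.
Q is then a monomial in w, d, u:
δQ/Q = √((δw/w)² + (1·δd/d)² + (-2·δu/u)²) = √(0.00532 + 0.00340 + 0.00640) = 0.123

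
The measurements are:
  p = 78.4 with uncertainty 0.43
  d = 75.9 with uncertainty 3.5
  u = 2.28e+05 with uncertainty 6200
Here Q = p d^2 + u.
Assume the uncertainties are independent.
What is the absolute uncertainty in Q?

Let w = p·d^2 = 4.52e+05. δw/w = √((1·δp/p)² + (2·δd/d)²) = √(3.01e-05 + 0.00851) = 0.0924, so δw = 41700.
Q = w + u: δQ = √(δw² + δu²) = √(1.74e+09 + 3.84e+07) = 42200

42200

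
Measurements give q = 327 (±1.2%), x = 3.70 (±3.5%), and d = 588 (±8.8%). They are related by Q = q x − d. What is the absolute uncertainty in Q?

Let p = q·x = 1210. δp/p = √((1·δq/q)² + (1·δx/x)²) = √(0.000144 + 0.00123) = 0.0370, so δp = 44.8.
Q = p − d: δQ = √(δp² + δd²) = √(2000 + 2680) = 68.4

68.4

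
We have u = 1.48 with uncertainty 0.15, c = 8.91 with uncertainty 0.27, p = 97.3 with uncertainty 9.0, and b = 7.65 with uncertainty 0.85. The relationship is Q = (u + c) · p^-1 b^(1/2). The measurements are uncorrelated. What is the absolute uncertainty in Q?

0.0331

Let w = u + c = 10.4. δw = √(δu² + δc²) = √(0.0225 + 0.0729) = 0.309, so δw/w = 0.0297.
Q is then a monomial in w, p, b:
δQ/Q = √((δw/w)² + (-1·δp/p)² + (½·δb/b)²) = √(0.000884 + 0.00856 + 0.00309) = 0.112
Q = 0.295, so δQ = 0.112 × 0.295 = 0.0331.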